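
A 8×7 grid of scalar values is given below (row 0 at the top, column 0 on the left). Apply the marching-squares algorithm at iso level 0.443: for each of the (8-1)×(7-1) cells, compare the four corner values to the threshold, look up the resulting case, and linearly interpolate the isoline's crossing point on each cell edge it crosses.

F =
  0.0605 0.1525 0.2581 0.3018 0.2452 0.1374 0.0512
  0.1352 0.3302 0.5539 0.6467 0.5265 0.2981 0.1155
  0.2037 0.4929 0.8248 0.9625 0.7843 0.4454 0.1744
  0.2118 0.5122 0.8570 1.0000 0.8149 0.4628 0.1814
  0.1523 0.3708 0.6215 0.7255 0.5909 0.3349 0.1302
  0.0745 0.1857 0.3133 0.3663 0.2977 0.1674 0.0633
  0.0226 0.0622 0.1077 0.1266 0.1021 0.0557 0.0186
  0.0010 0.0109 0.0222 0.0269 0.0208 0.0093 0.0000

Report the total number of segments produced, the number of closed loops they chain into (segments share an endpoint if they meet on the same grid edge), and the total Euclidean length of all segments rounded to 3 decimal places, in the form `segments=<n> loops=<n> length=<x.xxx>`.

cell (0,1): code 0100 → (0.625,2.000)–(1.000,1.504)
cell (0,2): code 1100 → (0.409,3.000)–(0.625,2.000)
cell (0,3): code 1100 → (0.703,4.000)–(0.409,3.000)
cell (0,4): code 1000 → (1.000,4.366)–(0.703,4.000)
cell (1,0): code 0100 → (1.693,1.000)–(2.000,0.827)
cell (1,1): code 1110 → (1.000,1.504)–(1.693,1.000)
cell (1,4): code 1101 → (1.984,5.000)–(1.000,4.366)
cell (1,5): code 1000 → (2.000,5.009)–(1.984,5.000)
cell (2,0): code 0110 → (2.000,0.827)–(3.000,0.770)
cell (2,5): code 1001 → (3.000,5.070)–(2.000,5.009)
cell (3,0): code 0010 → (3.000,0.770)–(3.489,1.000)
cell (3,1): code 0111 → (3.489,1.000)–(4.000,1.288)
cell (3,4): code 1011 → (4.000,4.578)–(3.155,5.000)
cell (3,5): code 0001 → (3.155,5.000)–(3.000,5.070)
cell (4,1): code 0010 → (4.000,1.288)–(4.579,2.000)
cell (4,2): code 0011 → (4.579,2.000)–(4.786,3.000)
cell (4,3): code 0011 → (4.786,3.000)–(4.504,4.000)
cell (4,4): code 0001 → (4.504,4.000)–(4.000,4.578)
total: 18 segments, chained into 1 closed loop(s), length Σ = 13.546587

segments=18 loops=1 length=13.547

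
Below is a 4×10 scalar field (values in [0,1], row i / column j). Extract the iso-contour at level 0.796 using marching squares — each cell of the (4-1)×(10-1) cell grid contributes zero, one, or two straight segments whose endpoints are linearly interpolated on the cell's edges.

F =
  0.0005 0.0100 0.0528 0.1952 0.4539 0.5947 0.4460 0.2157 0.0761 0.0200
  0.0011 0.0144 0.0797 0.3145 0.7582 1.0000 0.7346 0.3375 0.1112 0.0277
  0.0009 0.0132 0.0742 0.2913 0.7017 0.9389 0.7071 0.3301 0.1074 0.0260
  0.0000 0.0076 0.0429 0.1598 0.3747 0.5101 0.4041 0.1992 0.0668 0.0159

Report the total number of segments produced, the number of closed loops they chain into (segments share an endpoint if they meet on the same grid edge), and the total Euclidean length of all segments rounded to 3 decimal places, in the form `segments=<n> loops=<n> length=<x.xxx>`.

segments=6 loops=1 length=5.331

cell (0,4): code 0100 → (0.497,5.000)–(1.000,4.156)
cell (0,5): code 1000 → (1.000,5.769)–(0.497,5.000)
cell (1,4): code 0110 → (1.000,4.156)–(2.000,4.398)
cell (1,5): code 1001 → (2.000,5.616)–(1.000,5.769)
cell (2,4): code 0010 → (2.000,4.398)–(2.333,5.000)
cell (2,5): code 0001 → (2.333,5.000)–(2.000,5.616)
total: 6 segments, chained into 1 closed loop(s), length Σ = 5.330655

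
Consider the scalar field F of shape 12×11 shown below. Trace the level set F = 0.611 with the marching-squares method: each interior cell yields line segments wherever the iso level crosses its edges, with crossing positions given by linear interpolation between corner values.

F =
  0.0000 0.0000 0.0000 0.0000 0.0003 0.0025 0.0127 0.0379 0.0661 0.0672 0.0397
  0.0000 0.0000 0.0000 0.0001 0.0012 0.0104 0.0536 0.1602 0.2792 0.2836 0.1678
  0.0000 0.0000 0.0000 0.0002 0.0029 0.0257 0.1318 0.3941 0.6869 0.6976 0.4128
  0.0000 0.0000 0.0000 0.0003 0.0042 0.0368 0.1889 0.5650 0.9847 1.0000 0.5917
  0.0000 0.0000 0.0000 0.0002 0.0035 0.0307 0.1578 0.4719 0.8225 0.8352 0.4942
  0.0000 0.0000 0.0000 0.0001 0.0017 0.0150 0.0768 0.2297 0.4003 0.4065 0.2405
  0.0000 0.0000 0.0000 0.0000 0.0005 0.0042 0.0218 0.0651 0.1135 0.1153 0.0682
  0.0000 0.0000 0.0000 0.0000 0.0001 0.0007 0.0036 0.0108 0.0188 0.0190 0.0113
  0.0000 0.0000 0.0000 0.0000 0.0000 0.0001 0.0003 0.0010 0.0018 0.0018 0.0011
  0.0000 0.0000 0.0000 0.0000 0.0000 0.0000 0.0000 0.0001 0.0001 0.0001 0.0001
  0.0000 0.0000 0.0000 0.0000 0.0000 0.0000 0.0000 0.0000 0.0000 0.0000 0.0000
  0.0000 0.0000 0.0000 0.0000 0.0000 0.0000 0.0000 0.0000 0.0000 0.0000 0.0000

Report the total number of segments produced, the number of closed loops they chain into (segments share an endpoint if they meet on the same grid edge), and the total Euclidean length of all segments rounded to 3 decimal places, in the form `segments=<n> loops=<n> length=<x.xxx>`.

cell (1,7): code 0100 → (1.814,8.000)–(2.000,7.741)
cell (1,8): code 1100 → (1.791,9.000)–(1.814,8.000)
cell (1,9): code 1000 → (2.000,9.304)–(1.791,9.000)
cell (2,7): code 0110 → (2.000,7.741)–(3.000,7.110)
cell (2,9): code 1001 → (3.000,9.953)–(2.000,9.304)
cell (3,7): code 0110 → (3.000,7.110)–(4.000,7.397)
cell (3,9): code 1001 → (4.000,9.657)–(3.000,9.953)
cell (4,7): code 0010 → (4.000,7.397)–(4.501,8.000)
cell (4,8): code 0011 → (4.501,8.000)–(4.523,9.000)
cell (4,9): code 0001 → (4.523,9.000)–(4.000,9.657)
total: 10 segments, chained into 1 closed loop(s), length Σ = 8.770540

segments=10 loops=1 length=8.771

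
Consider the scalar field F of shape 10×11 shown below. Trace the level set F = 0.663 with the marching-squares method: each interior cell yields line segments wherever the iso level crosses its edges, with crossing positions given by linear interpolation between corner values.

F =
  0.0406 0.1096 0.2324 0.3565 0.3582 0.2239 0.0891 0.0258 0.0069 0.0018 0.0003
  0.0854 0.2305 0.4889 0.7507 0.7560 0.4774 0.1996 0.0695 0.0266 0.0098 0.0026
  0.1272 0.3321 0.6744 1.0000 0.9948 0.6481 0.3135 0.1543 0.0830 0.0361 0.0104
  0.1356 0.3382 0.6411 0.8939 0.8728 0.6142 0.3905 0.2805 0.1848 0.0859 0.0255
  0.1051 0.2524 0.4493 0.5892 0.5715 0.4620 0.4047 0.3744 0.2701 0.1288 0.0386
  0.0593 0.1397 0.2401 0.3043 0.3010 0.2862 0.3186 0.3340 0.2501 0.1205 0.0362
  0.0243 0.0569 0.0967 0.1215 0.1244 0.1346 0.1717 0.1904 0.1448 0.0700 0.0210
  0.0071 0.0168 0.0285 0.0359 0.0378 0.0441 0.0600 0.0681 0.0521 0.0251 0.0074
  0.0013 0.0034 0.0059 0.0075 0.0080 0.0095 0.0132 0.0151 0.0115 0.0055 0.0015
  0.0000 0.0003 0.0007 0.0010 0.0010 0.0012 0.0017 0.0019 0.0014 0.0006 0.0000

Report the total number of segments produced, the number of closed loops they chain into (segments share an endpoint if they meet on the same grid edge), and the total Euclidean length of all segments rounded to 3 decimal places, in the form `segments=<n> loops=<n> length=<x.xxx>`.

segments=12 loops=1 length=9.484

cell (0,2): code 0100 → (0.778,3.000)–(1.000,2.665)
cell (0,3): code 1100 → (0.766,4.000)–(0.778,3.000)
cell (0,4): code 1000 → (1.000,4.334)–(0.766,4.000)
cell (1,1): code 0100 → (1.939,2.000)–(2.000,1.967)
cell (1,2): code 1110 → (1.000,2.665)–(1.939,2.000)
cell (1,4): code 1001 → (2.000,4.957)–(1.000,4.334)
cell (2,1): code 0010 → (2.000,1.967)–(2.342,2.000)
cell (2,2): code 0111 → (2.342,2.000)–(3.000,2.087)
cell (2,4): code 1001 → (3.000,4.811)–(2.000,4.957)
cell (3,2): code 0010 → (3.000,2.087)–(3.758,3.000)
cell (3,3): code 0011 → (3.758,3.000)–(3.696,4.000)
cell (3,4): code 0001 → (3.696,4.000)–(3.000,4.811)
total: 12 segments, chained into 1 closed loop(s), length Σ = 9.483885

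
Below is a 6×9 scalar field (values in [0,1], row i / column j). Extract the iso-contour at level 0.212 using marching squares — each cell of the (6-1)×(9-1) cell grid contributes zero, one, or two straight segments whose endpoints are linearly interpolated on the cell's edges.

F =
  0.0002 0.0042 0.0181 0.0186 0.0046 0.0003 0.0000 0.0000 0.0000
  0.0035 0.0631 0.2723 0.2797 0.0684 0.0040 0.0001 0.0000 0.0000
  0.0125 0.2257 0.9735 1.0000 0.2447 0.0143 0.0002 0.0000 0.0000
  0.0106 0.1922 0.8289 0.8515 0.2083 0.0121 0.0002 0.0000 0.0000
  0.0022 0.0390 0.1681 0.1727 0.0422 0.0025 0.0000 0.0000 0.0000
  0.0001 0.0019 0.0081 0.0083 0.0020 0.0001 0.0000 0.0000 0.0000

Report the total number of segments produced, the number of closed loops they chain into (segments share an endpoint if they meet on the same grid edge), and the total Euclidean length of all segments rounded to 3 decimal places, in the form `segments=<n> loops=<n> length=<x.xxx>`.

segments=14 loops=1 length=10.078

cell (0,1): code 0100 → (0.763,2.000)–(1.000,1.712)
cell (0,2): code 1100 → (0.741,3.000)–(0.763,2.000)
cell (0,3): code 1000 → (1.000,3.320)–(0.741,3.000)
cell (1,0): code 0100 → (1.916,1.000)–(2.000,0.936)
cell (1,1): code 1110 → (1.000,1.712)–(1.916,1.000)
cell (1,3): code 1101 → (1.815,4.000)–(1.000,3.320)
cell (1,4): code 1000 → (2.000,4.142)–(1.815,4.000)
cell (2,0): code 0010 → (2.000,0.936)–(2.409,1.000)
cell (2,1): code 0111 → (2.409,1.000)–(3.000,1.031)
cell (2,3): code 1011 → (3.000,3.994)–(2.898,4.000)
cell (2,4): code 0001 → (2.898,4.000)–(2.000,4.142)
cell (3,1): code 0010 → (3.000,1.031)–(3.934,2.000)
cell (3,2): code 0011 → (3.934,2.000)–(3.942,3.000)
cell (3,3): code 0001 → (3.942,3.000)–(3.000,3.994)
total: 14 segments, chained into 1 closed loop(s), length Σ = 10.078215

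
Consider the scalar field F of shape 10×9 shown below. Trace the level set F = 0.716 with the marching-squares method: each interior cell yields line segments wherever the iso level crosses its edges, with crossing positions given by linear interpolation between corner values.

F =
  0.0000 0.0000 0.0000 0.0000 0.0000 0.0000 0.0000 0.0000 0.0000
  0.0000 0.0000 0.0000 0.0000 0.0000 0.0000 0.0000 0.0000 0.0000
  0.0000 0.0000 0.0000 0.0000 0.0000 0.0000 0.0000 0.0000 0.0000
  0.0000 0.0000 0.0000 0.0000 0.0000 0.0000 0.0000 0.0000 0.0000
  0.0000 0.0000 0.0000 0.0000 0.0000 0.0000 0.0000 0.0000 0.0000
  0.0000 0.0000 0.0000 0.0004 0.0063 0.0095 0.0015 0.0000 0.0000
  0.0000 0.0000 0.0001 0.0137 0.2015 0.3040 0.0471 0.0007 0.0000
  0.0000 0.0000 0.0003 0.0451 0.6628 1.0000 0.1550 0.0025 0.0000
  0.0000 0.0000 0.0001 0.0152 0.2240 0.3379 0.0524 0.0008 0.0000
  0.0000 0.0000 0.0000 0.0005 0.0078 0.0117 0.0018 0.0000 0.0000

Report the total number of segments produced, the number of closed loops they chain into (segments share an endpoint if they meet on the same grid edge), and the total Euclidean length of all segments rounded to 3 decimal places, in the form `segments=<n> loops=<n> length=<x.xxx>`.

cell (6,4): code 0100 → (6.592,5.000)–(7.000,4.158)
cell (6,5): code 1000 → (7.000,5.336)–(6.592,5.000)
cell (7,4): code 0010 → (7.000,4.158)–(7.429,5.000)
cell (7,5): code 0001 → (7.429,5.000)–(7.000,5.336)
total: 4 segments, chained into 1 closed loop(s), length Σ = 2.954607

segments=4 loops=1 length=2.955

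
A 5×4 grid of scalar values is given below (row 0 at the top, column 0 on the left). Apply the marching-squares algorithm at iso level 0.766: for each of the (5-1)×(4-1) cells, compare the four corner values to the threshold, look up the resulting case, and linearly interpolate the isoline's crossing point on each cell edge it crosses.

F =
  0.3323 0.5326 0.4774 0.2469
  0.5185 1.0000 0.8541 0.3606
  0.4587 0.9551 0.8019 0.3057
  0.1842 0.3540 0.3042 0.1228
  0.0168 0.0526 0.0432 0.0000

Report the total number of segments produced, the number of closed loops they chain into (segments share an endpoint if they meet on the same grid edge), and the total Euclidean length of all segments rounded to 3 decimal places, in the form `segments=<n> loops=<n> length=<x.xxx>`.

cell (0,0): code 0100 → (0.499,1.000)–(1.000,0.514)
cell (0,1): code 1100 → (0.766,2.000)–(0.499,1.000)
cell (0,2): code 1000 → (1.000,2.179)–(0.766,2.000)
cell (1,0): code 0110 → (1.000,0.514)–(2.000,0.619)
cell (1,2): code 1001 → (2.000,2.072)–(1.000,2.179)
cell (2,0): code 0010 → (2.000,0.619)–(2.315,1.000)
cell (2,1): code 0011 → (2.315,1.000)–(2.072,2.000)
cell (2,2): code 0001 → (2.072,2.000)–(2.000,2.072)
total: 8 segments, chained into 1 closed loop(s), length Σ = 5.663226

segments=8 loops=1 length=5.663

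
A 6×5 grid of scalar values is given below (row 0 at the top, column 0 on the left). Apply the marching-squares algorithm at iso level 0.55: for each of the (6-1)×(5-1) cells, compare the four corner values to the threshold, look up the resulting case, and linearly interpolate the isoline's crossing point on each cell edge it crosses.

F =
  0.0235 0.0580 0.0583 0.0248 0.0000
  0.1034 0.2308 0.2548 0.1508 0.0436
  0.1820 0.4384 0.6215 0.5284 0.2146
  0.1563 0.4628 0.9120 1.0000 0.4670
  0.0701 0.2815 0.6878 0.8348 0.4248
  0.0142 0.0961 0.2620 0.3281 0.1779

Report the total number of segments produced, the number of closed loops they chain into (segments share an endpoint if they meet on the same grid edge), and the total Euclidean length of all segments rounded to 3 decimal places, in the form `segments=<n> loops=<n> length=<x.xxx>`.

segments=10 loops=1 length=8.327

cell (1,1): code 0100 → (1.805,2.000)–(2.000,1.610)
cell (1,2): code 1000 → (2.000,2.768)–(1.805,2.000)
cell (2,1): code 0110 → (2.000,1.610)–(3.000,1.194)
cell (2,2): code 1101 → (2.046,3.000)–(2.000,2.768)
cell (2,3): code 1000 → (3.000,3.844)–(2.046,3.000)
cell (3,1): code 0110 → (3.000,1.194)–(4.000,1.661)
cell (3,3): code 1001 → (4.000,3.695)–(3.000,3.844)
cell (4,1): code 0010 → (4.000,1.661)–(4.324,2.000)
cell (4,2): code 0011 → (4.324,2.000)–(4.562,3.000)
cell (4,3): code 0001 → (4.562,3.000)–(4.000,3.695)
total: 10 segments, chained into 1 closed loop(s), length Σ = 8.327302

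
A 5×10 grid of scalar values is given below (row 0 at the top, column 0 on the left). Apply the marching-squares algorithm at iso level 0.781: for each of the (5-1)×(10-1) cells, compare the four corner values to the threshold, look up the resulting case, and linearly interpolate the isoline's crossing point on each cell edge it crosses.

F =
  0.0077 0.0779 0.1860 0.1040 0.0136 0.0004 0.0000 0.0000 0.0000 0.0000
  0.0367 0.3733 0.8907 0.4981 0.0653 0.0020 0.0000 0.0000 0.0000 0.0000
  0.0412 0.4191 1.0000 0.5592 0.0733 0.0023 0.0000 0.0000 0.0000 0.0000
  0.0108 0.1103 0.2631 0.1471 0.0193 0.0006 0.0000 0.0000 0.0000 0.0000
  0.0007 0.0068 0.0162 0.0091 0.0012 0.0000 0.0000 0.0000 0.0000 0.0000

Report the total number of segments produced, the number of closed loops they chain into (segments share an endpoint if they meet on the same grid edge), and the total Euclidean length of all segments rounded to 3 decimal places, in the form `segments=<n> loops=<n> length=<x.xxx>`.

cell (0,1): code 0100 → (0.844,2.000)–(1.000,1.788)
cell (0,2): code 1000 → (1.000,2.279)–(0.844,2.000)
cell (1,1): code 0110 → (1.000,1.788)–(2.000,1.623)
cell (1,2): code 1001 → (2.000,2.497)–(1.000,2.279)
cell (2,1): code 0010 → (2.000,1.623)–(2.297,2.000)
cell (2,2): code 0001 → (2.297,2.000)–(2.000,2.497)
total: 6 segments, chained into 1 closed loop(s), length Σ = 3.678747

segments=6 loops=1 length=3.679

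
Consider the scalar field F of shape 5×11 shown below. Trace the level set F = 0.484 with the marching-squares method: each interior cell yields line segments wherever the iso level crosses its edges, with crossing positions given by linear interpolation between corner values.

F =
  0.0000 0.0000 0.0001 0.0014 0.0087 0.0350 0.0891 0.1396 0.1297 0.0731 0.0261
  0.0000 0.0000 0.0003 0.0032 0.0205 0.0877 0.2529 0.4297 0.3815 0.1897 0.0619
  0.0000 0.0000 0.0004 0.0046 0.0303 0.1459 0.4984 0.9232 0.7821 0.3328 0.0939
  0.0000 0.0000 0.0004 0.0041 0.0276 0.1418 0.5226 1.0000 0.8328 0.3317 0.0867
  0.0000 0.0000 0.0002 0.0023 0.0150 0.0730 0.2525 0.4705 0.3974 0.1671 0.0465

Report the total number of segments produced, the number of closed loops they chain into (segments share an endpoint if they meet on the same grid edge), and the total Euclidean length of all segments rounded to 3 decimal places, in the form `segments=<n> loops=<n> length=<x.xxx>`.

segments=10 loops=1 length=8.934

cell (1,5): code 0100 → (1.941,6.000)–(2.000,5.959)
cell (1,6): code 1100 → (1.110,7.000)–(1.941,6.000)
cell (1,7): code 1100 → (1.256,8.000)–(1.110,7.000)
cell (1,8): code 1000 → (2.000,8.663)–(1.256,8.000)
cell (2,5): code 0110 → (2.000,5.959)–(3.000,5.899)
cell (2,8): code 1001 → (3.000,8.696)–(2.000,8.663)
cell (3,5): code 0010 → (3.000,5.899)–(3.143,6.000)
cell (3,6): code 0011 → (3.143,6.000)–(3.975,7.000)
cell (3,7): code 0011 → (3.975,7.000)–(3.801,8.000)
cell (3,8): code 0001 → (3.801,8.000)–(3.000,8.696)
total: 10 segments, chained into 1 closed loop(s), length Σ = 8.933787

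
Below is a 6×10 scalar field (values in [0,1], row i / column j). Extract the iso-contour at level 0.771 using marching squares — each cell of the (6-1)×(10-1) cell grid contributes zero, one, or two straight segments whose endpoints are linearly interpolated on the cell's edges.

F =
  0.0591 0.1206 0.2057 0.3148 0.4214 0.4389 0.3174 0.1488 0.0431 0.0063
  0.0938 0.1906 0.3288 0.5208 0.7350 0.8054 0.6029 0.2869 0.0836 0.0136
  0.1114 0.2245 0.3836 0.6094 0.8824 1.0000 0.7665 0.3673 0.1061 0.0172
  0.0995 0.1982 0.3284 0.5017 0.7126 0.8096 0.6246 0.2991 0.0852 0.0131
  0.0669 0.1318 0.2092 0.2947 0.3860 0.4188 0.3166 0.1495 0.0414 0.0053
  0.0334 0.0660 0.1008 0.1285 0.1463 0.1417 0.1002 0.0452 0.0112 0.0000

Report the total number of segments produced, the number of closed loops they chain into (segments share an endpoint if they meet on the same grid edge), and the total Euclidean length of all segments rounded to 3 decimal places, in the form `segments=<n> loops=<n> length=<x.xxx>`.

cell (0,4): code 0100 → (0.906,5.000)–(1.000,4.511)
cell (0,5): code 1000 → (1.000,5.170)–(0.906,5.000)
cell (1,3): code 0100 → (1.244,4.000)–(2.000,3.592)
cell (1,4): code 1110 → (1.000,4.511)–(1.244,4.000)
cell (1,5): code 1001 → (2.000,5.981)–(1.000,5.170)
cell (2,3): code 0010 → (2.000,3.592)–(2.656,4.000)
cell (2,4): code 0111 → (2.656,4.000)–(3.000,4.602)
cell (2,5): code 1001 → (3.000,5.209)–(2.000,5.981)
cell (3,4): code 0010 → (3.000,4.602)–(3.099,5.000)
cell (3,5): code 0001 → (3.099,5.000)–(3.000,5.209)
total: 10 segments, chained into 1 closed loop(s), length Σ = 6.774891

segments=10 loops=1 length=6.775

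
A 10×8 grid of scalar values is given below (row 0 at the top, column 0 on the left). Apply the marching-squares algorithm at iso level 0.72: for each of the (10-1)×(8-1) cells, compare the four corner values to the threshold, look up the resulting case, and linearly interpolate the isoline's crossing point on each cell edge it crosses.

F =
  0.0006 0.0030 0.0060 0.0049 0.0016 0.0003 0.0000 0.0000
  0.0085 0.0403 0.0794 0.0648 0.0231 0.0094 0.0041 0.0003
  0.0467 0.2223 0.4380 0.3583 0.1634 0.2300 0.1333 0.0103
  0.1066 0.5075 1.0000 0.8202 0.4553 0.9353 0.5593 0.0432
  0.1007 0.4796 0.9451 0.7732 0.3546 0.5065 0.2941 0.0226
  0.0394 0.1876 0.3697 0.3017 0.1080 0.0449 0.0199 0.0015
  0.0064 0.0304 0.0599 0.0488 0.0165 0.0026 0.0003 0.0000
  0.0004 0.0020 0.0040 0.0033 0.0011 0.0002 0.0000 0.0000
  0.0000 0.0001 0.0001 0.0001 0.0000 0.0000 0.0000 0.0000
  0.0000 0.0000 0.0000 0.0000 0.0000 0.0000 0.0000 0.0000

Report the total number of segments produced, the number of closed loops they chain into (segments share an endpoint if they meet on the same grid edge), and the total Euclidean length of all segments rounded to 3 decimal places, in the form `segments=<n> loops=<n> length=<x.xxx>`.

segments=12 loops=2 length=8.615

cell (2,1): code 0100 → (2.502,2.000)–(3.000,1.431)
cell (2,2): code 1100 → (2.783,3.000)–(2.502,2.000)
cell (2,3): code 1000 → (3.000,3.275)–(2.783,3.000)
cell (2,4): code 0100 → (2.695,5.000)–(3.000,4.551)
cell (2,5): code 1000 → (3.000,5.573)–(2.695,5.000)
cell (3,1): code 0110 → (3.000,1.431)–(4.000,1.516)
cell (3,3): code 1001 → (4.000,3.127)–(3.000,3.275)
cell (3,4): code 0010 → (3.000,4.551)–(3.502,5.000)
cell (3,5): code 0001 → (3.502,5.000)–(3.000,5.573)
cell (4,1): code 0010 → (4.000,1.516)–(4.391,2.000)
cell (4,2): code 0011 → (4.391,2.000)–(4.113,3.000)
cell (4,3): code 0001 → (4.113,3.000)–(4.000,3.127)
total: 12 segments, chained into 2 closed loop(s), length Σ = 8.615377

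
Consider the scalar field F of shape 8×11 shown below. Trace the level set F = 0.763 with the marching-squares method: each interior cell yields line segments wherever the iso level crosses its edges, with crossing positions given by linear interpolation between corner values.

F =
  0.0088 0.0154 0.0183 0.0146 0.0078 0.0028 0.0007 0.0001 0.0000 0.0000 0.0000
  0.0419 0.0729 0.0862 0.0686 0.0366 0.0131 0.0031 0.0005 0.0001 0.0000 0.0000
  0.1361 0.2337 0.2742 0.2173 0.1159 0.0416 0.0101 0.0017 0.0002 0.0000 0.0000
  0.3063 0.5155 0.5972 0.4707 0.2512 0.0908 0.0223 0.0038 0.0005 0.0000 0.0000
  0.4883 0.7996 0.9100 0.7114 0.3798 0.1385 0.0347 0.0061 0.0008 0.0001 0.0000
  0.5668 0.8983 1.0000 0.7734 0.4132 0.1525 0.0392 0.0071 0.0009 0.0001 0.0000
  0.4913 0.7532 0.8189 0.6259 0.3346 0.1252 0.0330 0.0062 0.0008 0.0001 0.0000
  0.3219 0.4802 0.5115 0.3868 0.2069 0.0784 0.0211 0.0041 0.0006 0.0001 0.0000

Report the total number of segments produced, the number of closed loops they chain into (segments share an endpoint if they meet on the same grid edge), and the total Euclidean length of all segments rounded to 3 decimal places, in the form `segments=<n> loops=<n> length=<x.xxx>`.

segments=12 loops=1 length=7.831

cell (3,0): code 0100 → (3.871,1.000)–(4.000,0.882)
cell (3,1): code 1100 → (3.530,2.000)–(3.871,1.000)
cell (3,2): code 1000 → (4.000,2.740)–(3.530,2.000)
cell (4,0): code 0110 → (4.000,0.882)–(5.000,0.592)
cell (4,2): code 1101 → (4.832,3.000)–(4.000,2.740)
cell (4,3): code 1000 → (5.000,3.029)–(4.832,3.000)
cell (5,0): code 0010 → (5.000,0.592)–(5.932,1.000)
cell (5,1): code 0111 → (5.932,1.000)–(6.000,1.149)
cell (5,2): code 1011 → (6.000,2.290)–(5.071,3.000)
cell (5,3): code 0001 → (5.071,3.000)–(5.000,3.029)
cell (6,1): code 0010 → (6.000,1.149)–(6.182,2.000)
cell (6,2): code 0001 → (6.182,2.000)–(6.000,2.290)
total: 12 segments, chained into 1 closed loop(s), length Σ = 7.830910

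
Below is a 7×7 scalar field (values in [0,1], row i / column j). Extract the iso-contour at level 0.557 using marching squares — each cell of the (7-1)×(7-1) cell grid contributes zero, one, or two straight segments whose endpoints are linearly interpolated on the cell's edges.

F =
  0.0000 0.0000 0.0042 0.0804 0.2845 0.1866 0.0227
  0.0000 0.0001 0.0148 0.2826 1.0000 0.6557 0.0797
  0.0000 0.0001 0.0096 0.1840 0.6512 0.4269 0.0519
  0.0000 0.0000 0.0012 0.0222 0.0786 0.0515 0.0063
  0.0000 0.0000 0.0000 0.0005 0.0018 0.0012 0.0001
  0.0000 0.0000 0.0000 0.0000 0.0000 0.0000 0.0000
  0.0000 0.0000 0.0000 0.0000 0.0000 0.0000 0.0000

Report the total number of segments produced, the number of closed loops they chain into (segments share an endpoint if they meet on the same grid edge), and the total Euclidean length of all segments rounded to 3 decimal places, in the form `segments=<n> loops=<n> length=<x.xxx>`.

segments=8 loops=1 length=5.297

cell (0,3): code 0100 → (0.381,4.000)–(1.000,3.382)
cell (0,4): code 1100 → (0.790,5.000)–(0.381,4.000)
cell (0,5): code 1000 → (1.000,5.171)–(0.790,5.000)
cell (1,3): code 0110 → (1.000,3.382)–(2.000,3.798)
cell (1,4): code 1011 → (2.000,4.420)–(1.431,5.000)
cell (1,5): code 0001 → (1.431,5.000)–(1.000,5.171)
cell (2,3): code 0010 → (2.000,3.798)–(2.165,4.000)
cell (2,4): code 0001 → (2.165,4.000)–(2.000,4.420)
total: 8 segments, chained into 1 closed loop(s), length Σ = 5.296837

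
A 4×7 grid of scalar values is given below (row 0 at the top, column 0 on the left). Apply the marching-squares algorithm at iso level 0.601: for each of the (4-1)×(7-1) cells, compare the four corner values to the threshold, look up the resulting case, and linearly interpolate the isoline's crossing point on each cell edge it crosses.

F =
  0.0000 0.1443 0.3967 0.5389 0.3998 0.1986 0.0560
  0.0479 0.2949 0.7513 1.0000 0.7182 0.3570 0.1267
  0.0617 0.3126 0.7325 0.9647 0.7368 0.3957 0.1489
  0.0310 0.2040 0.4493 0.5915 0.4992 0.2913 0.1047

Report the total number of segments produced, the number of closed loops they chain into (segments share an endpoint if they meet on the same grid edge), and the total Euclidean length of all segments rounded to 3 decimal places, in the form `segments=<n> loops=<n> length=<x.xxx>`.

cell (0,1): code 0100 → (0.576,2.000)–(1.000,1.671)
cell (0,2): code 1100 → (0.135,3.000)–(0.576,2.000)
cell (0,3): code 1100 → (0.632,4.000)–(0.135,3.000)
cell (0,4): code 1000 → (1.000,4.324)–(0.632,4.000)
cell (1,1): code 0110 → (1.000,1.671)–(2.000,1.687)
cell (1,4): code 1001 → (2.000,4.398)–(1.000,4.324)
cell (2,1): code 0010 → (2.000,1.687)–(2.464,2.000)
cell (2,2): code 0011 → (2.464,2.000)–(2.975,3.000)
cell (2,3): code 0011 → (2.975,3.000)–(2.572,4.000)
cell (2,4): code 0001 → (2.572,4.000)–(2.000,4.398)
total: 10 segments, chained into 1 closed loop(s), length Σ = 8.697591

segments=10 loops=1 length=8.698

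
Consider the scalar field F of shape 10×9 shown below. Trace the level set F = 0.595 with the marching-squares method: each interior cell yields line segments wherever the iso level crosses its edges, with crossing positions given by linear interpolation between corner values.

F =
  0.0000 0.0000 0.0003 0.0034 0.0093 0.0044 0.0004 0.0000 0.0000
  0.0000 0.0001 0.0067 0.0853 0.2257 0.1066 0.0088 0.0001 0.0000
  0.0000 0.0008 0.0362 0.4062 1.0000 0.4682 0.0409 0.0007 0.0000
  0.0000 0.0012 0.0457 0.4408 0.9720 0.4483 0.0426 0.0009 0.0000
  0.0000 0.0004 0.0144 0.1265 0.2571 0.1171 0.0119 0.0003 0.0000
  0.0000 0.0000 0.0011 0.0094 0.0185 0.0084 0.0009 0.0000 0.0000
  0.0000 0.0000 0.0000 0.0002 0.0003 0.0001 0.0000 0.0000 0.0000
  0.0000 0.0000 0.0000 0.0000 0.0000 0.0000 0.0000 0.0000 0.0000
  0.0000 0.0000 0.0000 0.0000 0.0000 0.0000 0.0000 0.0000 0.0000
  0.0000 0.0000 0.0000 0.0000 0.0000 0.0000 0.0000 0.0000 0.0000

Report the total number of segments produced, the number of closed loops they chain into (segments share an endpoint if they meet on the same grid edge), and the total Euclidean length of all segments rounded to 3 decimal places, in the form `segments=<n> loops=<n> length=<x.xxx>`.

segments=6 loops=1 length=5.561

cell (1,3): code 0100 → (1.477,4.000)–(2.000,3.318)
cell (1,4): code 1000 → (2.000,4.762)–(1.477,4.000)
cell (2,3): code 0110 → (2.000,3.318)–(3.000,3.290)
cell (2,4): code 1001 → (3.000,4.720)–(2.000,4.762)
cell (3,3): code 0010 → (3.000,3.290)–(3.527,4.000)
cell (3,4): code 0001 → (3.527,4.000)–(3.000,4.720)
total: 6 segments, chained into 1 closed loop(s), length Σ = 5.561211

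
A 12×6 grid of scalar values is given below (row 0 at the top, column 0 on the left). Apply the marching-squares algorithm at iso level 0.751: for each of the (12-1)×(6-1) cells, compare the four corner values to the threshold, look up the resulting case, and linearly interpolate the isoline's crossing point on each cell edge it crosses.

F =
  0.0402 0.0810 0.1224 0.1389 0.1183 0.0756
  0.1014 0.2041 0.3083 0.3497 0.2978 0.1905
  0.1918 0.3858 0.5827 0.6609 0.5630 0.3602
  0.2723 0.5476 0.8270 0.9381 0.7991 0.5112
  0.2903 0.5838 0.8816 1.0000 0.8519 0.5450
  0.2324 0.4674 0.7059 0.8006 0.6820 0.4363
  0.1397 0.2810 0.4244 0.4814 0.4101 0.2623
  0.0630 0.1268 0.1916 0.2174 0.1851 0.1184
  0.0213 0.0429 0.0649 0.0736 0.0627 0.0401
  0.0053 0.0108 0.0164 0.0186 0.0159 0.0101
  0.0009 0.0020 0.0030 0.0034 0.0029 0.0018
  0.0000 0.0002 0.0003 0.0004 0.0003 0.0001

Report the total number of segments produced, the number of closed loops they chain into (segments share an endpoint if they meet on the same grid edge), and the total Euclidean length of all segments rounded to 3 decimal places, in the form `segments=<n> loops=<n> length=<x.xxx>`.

cell (2,1): code 0100 → (2.689,2.000)–(3.000,1.728)
cell (2,2): code 1100 → (2.325,3.000)–(2.689,2.000)
cell (2,3): code 1100 → (2.796,4.000)–(2.325,3.000)
cell (2,4): code 1000 → (3.000,4.167)–(2.796,4.000)
cell (3,1): code 0110 → (3.000,1.728)–(4.000,1.561)
cell (3,4): code 1001 → (4.000,4.329)–(3.000,4.167)
cell (4,1): code 0010 → (4.000,1.561)–(4.743,2.000)
cell (4,2): code 0111 → (4.743,2.000)–(5.000,2.476)
cell (4,3): code 1011 → (5.000,3.418)–(4.594,4.000)
cell (4,4): code 0001 → (4.594,4.000)–(4.000,4.329)
cell (5,2): code 0010 → (5.000,2.476)–(5.155,3.000)
cell (5,3): code 0001 → (5.155,3.000)–(5.000,3.418)
total: 12 segments, chained into 1 closed loop(s), length Σ = 8.657938

segments=12 loops=1 length=8.658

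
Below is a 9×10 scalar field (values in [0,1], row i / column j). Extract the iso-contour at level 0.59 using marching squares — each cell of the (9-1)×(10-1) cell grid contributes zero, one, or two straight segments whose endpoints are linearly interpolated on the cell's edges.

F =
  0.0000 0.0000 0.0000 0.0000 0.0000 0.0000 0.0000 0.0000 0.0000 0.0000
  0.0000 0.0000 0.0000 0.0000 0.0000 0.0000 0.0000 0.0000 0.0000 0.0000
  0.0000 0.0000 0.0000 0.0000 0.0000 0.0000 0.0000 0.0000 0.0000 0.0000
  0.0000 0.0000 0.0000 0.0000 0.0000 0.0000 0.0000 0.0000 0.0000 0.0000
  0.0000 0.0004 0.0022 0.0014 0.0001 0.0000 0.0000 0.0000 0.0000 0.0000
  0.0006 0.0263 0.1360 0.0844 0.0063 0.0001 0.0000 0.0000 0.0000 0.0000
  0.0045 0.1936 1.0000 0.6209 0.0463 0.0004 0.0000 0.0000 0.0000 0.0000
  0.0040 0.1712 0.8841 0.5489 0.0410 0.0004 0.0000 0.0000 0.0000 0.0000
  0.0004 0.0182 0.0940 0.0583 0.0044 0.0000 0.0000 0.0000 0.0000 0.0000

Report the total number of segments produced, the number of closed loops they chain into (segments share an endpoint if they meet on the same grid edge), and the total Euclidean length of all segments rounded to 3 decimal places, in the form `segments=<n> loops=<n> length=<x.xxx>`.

segments=8 loops=1 length=5.387

cell (5,1): code 0100 → (5.525,2.000)–(6.000,1.492)
cell (5,2): code 1100 → (5.942,3.000)–(5.525,2.000)
cell (5,3): code 1000 → (6.000,3.054)–(5.942,3.000)
cell (6,1): code 0110 → (6.000,1.492)–(7.000,1.587)
cell (6,2): code 1011 → (7.000,2.877)–(6.429,3.000)
cell (6,3): code 0001 → (6.429,3.000)–(6.000,3.054)
cell (7,1): code 0010 → (7.000,1.587)–(7.372,2.000)
cell (7,2): code 0001 → (7.372,2.000)–(7.000,2.877)
total: 8 segments, chained into 1 closed loop(s), length Σ = 5.387408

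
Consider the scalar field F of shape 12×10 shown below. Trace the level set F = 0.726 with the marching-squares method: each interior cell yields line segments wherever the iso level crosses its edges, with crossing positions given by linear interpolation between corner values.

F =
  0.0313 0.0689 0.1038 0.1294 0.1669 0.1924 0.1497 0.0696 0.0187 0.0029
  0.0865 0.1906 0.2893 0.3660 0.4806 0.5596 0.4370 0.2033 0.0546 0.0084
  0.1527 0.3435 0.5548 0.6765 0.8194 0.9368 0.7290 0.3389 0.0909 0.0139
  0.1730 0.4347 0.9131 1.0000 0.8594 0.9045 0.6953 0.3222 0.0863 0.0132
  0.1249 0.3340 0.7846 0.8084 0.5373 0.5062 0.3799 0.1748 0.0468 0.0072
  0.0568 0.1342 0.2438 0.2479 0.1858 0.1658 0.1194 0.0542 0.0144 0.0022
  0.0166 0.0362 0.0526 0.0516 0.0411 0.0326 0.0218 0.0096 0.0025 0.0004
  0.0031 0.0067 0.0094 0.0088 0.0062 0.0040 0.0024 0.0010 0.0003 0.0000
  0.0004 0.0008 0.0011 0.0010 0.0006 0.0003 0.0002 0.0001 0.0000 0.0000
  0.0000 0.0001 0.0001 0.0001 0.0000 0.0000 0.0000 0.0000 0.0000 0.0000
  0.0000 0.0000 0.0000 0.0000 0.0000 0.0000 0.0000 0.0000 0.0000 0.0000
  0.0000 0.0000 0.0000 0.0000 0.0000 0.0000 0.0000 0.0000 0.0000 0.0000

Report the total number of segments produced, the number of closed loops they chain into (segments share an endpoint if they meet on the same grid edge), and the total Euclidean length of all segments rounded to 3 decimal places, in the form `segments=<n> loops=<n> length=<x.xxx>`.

segments=16 loops=1 length=11.412

cell (1,3): code 0100 → (1.724,4.000)–(2.000,3.346)
cell (1,4): code 1100 → (1.441,5.000)–(1.724,4.000)
cell (1,5): code 1100 → (1.990,6.000)–(1.441,5.000)
cell (1,6): code 1000 → (2.000,6.008)–(1.990,6.000)
cell (2,1): code 0100 → (2.478,2.000)–(3.000,1.609)
cell (2,2): code 1100 → (2.153,3.000)–(2.478,2.000)
cell (2,3): code 1110 → (2.000,3.346)–(2.153,3.000)
cell (2,5): code 1011 → (3.000,5.853)–(2.089,6.000)
cell (2,6): code 0001 → (2.089,6.000)–(2.000,6.008)
cell (3,1): code 0110 → (3.000,1.609)–(4.000,1.870)
cell (3,3): code 1011 → (4.000,3.304)–(3.414,4.000)
cell (3,4): code 0011 → (3.414,4.000)–(3.448,5.000)
cell (3,5): code 0001 → (3.448,5.000)–(3.000,5.853)
cell (4,1): code 0010 → (4.000,1.870)–(4.108,2.000)
cell (4,2): code 0011 → (4.108,2.000)–(4.147,3.000)
cell (4,3): code 0001 → (4.147,3.000)–(4.000,3.304)
total: 16 segments, chained into 1 closed loop(s), length Σ = 11.412010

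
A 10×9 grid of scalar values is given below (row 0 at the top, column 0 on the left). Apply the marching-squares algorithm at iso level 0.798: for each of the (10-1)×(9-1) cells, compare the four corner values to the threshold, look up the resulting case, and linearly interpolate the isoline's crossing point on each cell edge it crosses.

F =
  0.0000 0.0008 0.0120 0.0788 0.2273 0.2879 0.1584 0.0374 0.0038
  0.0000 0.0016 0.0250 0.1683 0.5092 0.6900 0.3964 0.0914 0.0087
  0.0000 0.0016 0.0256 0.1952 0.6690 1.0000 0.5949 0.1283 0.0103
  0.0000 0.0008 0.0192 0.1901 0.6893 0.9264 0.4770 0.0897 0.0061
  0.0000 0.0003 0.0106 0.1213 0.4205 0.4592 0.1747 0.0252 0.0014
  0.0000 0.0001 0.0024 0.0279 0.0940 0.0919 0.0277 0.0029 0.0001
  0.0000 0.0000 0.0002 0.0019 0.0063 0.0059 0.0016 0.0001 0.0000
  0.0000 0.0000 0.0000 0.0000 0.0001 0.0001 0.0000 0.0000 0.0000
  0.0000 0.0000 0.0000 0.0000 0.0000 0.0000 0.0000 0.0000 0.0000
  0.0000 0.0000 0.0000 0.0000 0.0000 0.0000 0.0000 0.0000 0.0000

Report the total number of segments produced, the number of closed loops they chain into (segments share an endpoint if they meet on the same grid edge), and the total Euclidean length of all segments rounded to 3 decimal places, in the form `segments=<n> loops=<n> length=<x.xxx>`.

segments=6 loops=1 length=4.742

cell (1,4): code 0100 → (1.348,5.000)–(2.000,4.390)
cell (1,5): code 1000 → (2.000,5.499)–(1.348,5.000)
cell (2,4): code 0110 → (2.000,4.390)–(3.000,4.458)
cell (2,5): code 1001 → (3.000,5.286)–(2.000,5.499)
cell (3,4): code 0010 → (3.000,4.458)–(3.275,5.000)
cell (3,5): code 0001 → (3.275,5.000)–(3.000,5.286)
total: 6 segments, chained into 1 closed loop(s), length Σ = 4.741785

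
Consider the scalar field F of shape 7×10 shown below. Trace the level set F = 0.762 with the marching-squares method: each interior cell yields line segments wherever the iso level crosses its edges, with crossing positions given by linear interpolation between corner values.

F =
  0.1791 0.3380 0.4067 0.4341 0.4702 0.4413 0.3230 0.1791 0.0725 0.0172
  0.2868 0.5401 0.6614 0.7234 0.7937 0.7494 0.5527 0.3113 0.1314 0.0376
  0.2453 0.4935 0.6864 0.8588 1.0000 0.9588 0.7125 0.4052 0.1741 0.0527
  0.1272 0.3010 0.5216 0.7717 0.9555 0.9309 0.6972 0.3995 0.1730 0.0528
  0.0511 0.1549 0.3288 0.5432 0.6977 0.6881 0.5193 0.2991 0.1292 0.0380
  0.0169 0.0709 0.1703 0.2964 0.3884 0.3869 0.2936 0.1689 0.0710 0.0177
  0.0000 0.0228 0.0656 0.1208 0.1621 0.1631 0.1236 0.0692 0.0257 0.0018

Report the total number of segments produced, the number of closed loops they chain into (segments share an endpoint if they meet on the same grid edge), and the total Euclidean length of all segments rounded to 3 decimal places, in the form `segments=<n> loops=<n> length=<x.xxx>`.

segments=12 loops=1 length=9.654

cell (0,3): code 0100 → (0.902,4.000)–(1.000,3.549)
cell (0,4): code 1000 → (1.000,4.716)–(0.902,4.000)
cell (1,2): code 0100 → (1.285,3.000)–(2.000,2.439)
cell (1,3): code 1110 → (1.000,3.549)–(1.285,3.000)
cell (1,4): code 1101 → (1.060,5.000)–(1.000,4.716)
cell (1,5): code 1000 → (2.000,5.799)–(1.060,5.000)
cell (2,2): code 0110 → (2.000,2.439)–(3.000,2.961)
cell (2,5): code 1001 → (3.000,5.723)–(2.000,5.799)
cell (3,2): code 0010 → (3.000,2.961)–(3.042,3.000)
cell (3,3): code 0011 → (3.042,3.000)–(3.751,4.000)
cell (3,4): code 0011 → (3.751,4.000)–(3.696,5.000)
cell (3,5): code 0001 → (3.696,5.000)–(3.000,5.723)
total: 12 segments, chained into 1 closed loop(s), length Σ = 9.654458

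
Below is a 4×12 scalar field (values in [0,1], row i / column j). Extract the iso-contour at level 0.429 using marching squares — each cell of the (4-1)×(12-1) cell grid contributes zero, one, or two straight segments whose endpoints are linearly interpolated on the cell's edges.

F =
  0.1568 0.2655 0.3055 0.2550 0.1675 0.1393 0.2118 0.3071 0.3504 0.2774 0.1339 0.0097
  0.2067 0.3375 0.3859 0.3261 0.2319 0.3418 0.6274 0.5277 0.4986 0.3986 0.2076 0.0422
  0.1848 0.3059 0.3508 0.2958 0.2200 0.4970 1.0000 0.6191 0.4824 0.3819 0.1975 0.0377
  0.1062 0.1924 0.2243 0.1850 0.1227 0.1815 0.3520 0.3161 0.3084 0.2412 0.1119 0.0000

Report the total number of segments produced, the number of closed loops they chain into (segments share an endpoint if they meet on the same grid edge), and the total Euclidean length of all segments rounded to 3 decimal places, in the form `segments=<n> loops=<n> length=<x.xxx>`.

cell (0,5): code 0100 → (0.523,6.000)–(1.000,5.305)
cell (0,6): code 1100 → (0.553,7.000)–(0.523,6.000)
cell (0,7): code 1100 → (0.530,8.000)–(0.553,7.000)
cell (0,8): code 1000 → (1.000,8.696)–(0.530,8.000)
cell (1,4): code 0100 → (1.562,5.000)–(2.000,4.755)
cell (1,5): code 1110 → (1.000,5.305)–(1.562,5.000)
cell (1,8): code 1001 → (2.000,8.531)–(1.000,8.696)
cell (2,4): code 0010 → (2.000,4.755)–(2.216,5.000)
cell (2,5): code 0011 → (2.216,5.000)–(2.881,6.000)
cell (2,6): code 0011 → (2.881,6.000)–(2.627,7.000)
cell (2,7): code 0011 → (2.627,7.000)–(2.307,8.000)
cell (2,8): code 0001 → (2.307,8.000)–(2.000,8.531)
total: 12 segments, chained into 1 closed loop(s), length Σ = 10.061735

segments=12 loops=1 length=10.062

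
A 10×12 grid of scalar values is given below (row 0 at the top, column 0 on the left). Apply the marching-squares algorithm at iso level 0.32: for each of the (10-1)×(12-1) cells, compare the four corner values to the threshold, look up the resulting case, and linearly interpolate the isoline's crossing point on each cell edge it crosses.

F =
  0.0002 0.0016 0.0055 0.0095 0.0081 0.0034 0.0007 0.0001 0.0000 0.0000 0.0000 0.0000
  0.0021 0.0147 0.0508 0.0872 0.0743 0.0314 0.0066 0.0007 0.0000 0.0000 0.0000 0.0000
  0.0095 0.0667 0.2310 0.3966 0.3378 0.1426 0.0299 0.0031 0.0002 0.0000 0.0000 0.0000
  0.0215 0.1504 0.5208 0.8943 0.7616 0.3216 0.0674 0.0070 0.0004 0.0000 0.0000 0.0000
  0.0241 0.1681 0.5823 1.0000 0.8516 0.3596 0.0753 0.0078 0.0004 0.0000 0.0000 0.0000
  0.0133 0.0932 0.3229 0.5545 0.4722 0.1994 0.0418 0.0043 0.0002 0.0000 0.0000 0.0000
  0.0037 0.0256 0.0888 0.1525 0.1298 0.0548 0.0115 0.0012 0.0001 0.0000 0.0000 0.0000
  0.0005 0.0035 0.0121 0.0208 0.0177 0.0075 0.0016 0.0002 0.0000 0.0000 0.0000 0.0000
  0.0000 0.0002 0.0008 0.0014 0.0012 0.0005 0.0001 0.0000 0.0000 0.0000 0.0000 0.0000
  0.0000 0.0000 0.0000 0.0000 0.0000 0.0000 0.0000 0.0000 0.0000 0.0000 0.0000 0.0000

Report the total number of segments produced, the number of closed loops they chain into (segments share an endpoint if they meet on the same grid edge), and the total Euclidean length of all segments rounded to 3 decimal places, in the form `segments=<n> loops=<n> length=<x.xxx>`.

segments=16 loops=1 length=11.747

cell (1,2): code 0100 → (1.752,3.000)–(2.000,2.537)
cell (1,3): code 1100 → (1.932,4.000)–(1.752,3.000)
cell (1,4): code 1000 → (2.000,4.091)–(1.932,4.000)
cell (2,1): code 0100 → (2.307,2.000)–(3.000,1.458)
cell (2,2): code 1110 → (2.000,2.537)–(2.307,2.000)
cell (2,4): code 1101 → (2.991,5.000)–(2.000,4.091)
cell (2,5): code 1000 → (3.000,5.006)–(2.991,5.000)
cell (3,1): code 0110 → (3.000,1.458)–(4.000,1.367)
cell (3,5): code 1001 → (4.000,5.139)–(3.000,5.006)
cell (4,1): code 0110 → (4.000,1.367)–(5.000,1.987)
cell (4,4): code 1011 → (5.000,4.558)–(4.247,5.000)
cell (4,5): code 0001 → (4.247,5.000)–(4.000,5.139)
cell (5,1): code 0010 → (5.000,1.987)–(5.012,2.000)
cell (5,2): code 0011 → (5.012,2.000)–(5.583,3.000)
cell (5,3): code 0011 → (5.583,3.000)–(5.445,4.000)
cell (5,4): code 0001 → (5.445,4.000)–(5.000,4.558)
total: 16 segments, chained into 1 closed loop(s), length Σ = 11.747355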